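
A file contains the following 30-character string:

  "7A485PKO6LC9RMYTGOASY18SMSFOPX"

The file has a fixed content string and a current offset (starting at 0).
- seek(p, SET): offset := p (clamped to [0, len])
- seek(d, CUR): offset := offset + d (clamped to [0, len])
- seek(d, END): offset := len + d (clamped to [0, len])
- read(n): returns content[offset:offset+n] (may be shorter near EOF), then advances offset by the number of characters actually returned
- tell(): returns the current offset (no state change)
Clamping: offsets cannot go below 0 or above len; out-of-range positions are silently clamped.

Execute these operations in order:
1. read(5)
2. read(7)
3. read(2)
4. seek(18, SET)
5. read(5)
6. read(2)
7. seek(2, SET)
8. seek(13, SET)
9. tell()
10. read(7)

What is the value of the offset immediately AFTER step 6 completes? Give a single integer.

After 1 (read(5)): returned '7A485', offset=5
After 2 (read(7)): returned 'PKO6LC9', offset=12
After 3 (read(2)): returned 'RM', offset=14
After 4 (seek(18, SET)): offset=18
After 5 (read(5)): returned 'ASY18', offset=23
After 6 (read(2)): returned 'SM', offset=25

Answer: 25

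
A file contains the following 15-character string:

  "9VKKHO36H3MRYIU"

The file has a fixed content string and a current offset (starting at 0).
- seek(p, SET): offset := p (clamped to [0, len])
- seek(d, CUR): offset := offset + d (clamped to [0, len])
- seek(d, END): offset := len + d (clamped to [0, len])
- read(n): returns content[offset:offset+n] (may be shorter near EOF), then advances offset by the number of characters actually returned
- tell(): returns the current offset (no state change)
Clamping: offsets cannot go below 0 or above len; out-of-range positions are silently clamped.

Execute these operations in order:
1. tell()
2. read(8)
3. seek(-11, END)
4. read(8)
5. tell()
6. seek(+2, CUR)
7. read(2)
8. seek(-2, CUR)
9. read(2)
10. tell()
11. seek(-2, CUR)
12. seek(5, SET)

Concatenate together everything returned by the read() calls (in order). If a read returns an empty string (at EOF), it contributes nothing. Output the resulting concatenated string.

After 1 (tell()): offset=0
After 2 (read(8)): returned '9VKKHO36', offset=8
After 3 (seek(-11, END)): offset=4
After 4 (read(8)): returned 'HO36H3MR', offset=12
After 5 (tell()): offset=12
After 6 (seek(+2, CUR)): offset=14
After 7 (read(2)): returned 'U', offset=15
After 8 (seek(-2, CUR)): offset=13
After 9 (read(2)): returned 'IU', offset=15
After 10 (tell()): offset=15
After 11 (seek(-2, CUR)): offset=13
After 12 (seek(5, SET)): offset=5

Answer: 9VKKHO36HO36H3MRUIU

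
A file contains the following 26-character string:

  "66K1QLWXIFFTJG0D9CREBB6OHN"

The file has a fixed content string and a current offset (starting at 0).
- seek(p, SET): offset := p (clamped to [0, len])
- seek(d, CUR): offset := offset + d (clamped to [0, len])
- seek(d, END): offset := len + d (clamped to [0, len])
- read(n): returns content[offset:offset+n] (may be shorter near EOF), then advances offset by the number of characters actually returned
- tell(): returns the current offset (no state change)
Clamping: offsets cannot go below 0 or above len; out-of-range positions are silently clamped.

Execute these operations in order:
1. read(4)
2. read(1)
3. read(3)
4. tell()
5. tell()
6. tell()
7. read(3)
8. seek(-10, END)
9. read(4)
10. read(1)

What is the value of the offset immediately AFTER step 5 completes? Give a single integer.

After 1 (read(4)): returned '66K1', offset=4
After 2 (read(1)): returned 'Q', offset=5
After 3 (read(3)): returned 'LWX', offset=8
After 4 (tell()): offset=8
After 5 (tell()): offset=8

Answer: 8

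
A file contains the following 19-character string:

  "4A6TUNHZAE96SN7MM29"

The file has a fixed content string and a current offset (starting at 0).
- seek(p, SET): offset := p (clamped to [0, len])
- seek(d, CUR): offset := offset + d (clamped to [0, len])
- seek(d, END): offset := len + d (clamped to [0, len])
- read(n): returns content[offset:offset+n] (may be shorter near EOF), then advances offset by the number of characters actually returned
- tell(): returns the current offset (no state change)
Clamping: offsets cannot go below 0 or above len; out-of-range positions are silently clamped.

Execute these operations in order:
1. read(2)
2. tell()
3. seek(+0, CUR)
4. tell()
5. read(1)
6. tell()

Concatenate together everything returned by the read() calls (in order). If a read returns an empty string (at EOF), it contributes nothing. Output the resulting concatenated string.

Answer: 4A6

Derivation:
After 1 (read(2)): returned '4A', offset=2
After 2 (tell()): offset=2
After 3 (seek(+0, CUR)): offset=2
After 4 (tell()): offset=2
After 5 (read(1)): returned '6', offset=3
After 6 (tell()): offset=3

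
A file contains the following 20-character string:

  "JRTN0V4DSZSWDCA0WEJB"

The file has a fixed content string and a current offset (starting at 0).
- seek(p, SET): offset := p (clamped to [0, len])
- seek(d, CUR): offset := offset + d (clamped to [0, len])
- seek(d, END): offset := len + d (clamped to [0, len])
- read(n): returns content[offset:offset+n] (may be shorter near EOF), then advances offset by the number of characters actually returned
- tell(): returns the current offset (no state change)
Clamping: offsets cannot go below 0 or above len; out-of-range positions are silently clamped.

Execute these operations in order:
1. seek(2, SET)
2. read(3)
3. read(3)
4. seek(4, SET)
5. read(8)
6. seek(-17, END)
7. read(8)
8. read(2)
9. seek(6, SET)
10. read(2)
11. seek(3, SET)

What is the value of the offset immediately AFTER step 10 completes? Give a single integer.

After 1 (seek(2, SET)): offset=2
After 2 (read(3)): returned 'TN0', offset=5
After 3 (read(3)): returned 'V4D', offset=8
After 4 (seek(4, SET)): offset=4
After 5 (read(8)): returned '0V4DSZSW', offset=12
After 6 (seek(-17, END)): offset=3
After 7 (read(8)): returned 'N0V4DSZS', offset=11
After 8 (read(2)): returned 'WD', offset=13
After 9 (seek(6, SET)): offset=6
After 10 (read(2)): returned '4D', offset=8

Answer: 8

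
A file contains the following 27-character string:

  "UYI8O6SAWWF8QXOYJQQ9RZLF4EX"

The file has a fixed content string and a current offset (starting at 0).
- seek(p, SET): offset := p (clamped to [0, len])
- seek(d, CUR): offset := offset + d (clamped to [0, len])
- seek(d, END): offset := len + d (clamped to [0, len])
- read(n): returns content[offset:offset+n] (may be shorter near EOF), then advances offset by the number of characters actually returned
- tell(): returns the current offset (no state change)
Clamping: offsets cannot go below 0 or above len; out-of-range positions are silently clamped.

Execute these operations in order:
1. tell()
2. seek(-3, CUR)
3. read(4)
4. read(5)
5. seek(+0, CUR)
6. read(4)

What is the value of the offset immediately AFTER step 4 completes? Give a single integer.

After 1 (tell()): offset=0
After 2 (seek(-3, CUR)): offset=0
After 3 (read(4)): returned 'UYI8', offset=4
After 4 (read(5)): returned 'O6SAW', offset=9

Answer: 9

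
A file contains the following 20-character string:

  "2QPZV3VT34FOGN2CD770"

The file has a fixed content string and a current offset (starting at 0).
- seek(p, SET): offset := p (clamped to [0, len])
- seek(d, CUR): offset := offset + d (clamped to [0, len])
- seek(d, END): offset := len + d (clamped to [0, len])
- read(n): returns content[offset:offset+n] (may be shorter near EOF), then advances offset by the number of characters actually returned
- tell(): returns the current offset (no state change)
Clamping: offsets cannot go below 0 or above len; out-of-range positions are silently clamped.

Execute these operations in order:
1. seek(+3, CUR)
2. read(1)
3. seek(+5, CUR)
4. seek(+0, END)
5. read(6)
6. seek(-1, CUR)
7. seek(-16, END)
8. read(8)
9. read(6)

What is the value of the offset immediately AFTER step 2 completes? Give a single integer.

After 1 (seek(+3, CUR)): offset=3
After 2 (read(1)): returned 'Z', offset=4

Answer: 4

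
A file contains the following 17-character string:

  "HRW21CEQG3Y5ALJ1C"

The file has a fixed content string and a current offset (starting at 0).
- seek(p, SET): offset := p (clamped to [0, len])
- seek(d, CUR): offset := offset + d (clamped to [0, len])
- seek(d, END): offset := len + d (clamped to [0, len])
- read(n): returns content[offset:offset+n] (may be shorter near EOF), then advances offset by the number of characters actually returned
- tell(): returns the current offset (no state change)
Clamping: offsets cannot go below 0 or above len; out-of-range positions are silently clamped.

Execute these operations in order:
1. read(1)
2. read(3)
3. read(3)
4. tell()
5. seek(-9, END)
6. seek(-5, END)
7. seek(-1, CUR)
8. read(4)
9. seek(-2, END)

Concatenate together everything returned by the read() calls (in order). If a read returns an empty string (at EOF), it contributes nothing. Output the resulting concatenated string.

After 1 (read(1)): returned 'H', offset=1
After 2 (read(3)): returned 'RW2', offset=4
After 3 (read(3)): returned '1CE', offset=7
After 4 (tell()): offset=7
After 5 (seek(-9, END)): offset=8
After 6 (seek(-5, END)): offset=12
After 7 (seek(-1, CUR)): offset=11
After 8 (read(4)): returned '5ALJ', offset=15
After 9 (seek(-2, END)): offset=15

Answer: HRW21CE5ALJ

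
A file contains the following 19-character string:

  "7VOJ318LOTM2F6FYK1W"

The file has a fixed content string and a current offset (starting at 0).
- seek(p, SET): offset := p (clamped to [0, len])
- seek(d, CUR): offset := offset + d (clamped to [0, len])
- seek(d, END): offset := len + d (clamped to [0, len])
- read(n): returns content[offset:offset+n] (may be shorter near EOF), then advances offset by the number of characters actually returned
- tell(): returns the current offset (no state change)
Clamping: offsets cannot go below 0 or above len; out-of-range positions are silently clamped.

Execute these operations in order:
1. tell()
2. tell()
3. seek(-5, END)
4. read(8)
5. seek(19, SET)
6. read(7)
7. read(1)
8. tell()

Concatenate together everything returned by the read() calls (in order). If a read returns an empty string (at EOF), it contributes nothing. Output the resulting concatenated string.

Answer: FYK1W

Derivation:
After 1 (tell()): offset=0
After 2 (tell()): offset=0
After 3 (seek(-5, END)): offset=14
After 4 (read(8)): returned 'FYK1W', offset=19
After 5 (seek(19, SET)): offset=19
After 6 (read(7)): returned '', offset=19
After 7 (read(1)): returned '', offset=19
After 8 (tell()): offset=19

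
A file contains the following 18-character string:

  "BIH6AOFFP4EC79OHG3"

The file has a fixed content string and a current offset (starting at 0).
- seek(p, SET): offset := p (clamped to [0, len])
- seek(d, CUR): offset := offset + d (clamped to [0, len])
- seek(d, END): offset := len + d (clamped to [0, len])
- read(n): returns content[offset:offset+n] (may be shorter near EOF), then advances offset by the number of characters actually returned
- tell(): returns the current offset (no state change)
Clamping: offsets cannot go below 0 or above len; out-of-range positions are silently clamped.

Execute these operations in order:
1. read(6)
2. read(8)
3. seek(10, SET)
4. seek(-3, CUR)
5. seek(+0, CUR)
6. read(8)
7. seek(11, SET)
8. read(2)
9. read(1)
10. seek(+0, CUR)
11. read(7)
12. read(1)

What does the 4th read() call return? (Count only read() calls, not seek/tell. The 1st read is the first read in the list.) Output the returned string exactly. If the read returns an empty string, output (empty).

Answer: C7

Derivation:
After 1 (read(6)): returned 'BIH6AO', offset=6
After 2 (read(8)): returned 'FFP4EC79', offset=14
After 3 (seek(10, SET)): offset=10
After 4 (seek(-3, CUR)): offset=7
After 5 (seek(+0, CUR)): offset=7
After 6 (read(8)): returned 'FP4EC79O', offset=15
After 7 (seek(11, SET)): offset=11
After 8 (read(2)): returned 'C7', offset=13
After 9 (read(1)): returned '9', offset=14
After 10 (seek(+0, CUR)): offset=14
After 11 (read(7)): returned 'OHG3', offset=18
After 12 (read(1)): returned '', offset=18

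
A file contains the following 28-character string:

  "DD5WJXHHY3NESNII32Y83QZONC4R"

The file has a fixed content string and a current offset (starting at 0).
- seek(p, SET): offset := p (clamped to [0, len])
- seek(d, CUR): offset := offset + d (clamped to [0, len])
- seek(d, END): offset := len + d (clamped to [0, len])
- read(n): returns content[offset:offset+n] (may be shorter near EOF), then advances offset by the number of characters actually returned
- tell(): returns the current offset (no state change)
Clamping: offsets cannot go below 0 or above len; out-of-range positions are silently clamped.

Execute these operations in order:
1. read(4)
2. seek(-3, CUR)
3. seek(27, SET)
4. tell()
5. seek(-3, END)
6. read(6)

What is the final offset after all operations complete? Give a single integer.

Answer: 28

Derivation:
After 1 (read(4)): returned 'DD5W', offset=4
After 2 (seek(-3, CUR)): offset=1
After 3 (seek(27, SET)): offset=27
After 4 (tell()): offset=27
After 5 (seek(-3, END)): offset=25
After 6 (read(6)): returned 'C4R', offset=28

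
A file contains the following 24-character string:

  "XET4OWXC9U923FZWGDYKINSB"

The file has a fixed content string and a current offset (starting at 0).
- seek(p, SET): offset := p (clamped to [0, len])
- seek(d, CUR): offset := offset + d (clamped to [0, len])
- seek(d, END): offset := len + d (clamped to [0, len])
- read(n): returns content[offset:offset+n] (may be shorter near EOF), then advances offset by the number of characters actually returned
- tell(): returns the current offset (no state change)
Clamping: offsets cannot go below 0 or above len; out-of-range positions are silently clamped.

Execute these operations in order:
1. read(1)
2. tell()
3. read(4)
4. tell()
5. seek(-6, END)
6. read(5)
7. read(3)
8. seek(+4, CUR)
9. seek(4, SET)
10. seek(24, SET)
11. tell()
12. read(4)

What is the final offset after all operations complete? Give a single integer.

Answer: 24

Derivation:
After 1 (read(1)): returned 'X', offset=1
After 2 (tell()): offset=1
After 3 (read(4)): returned 'ET4O', offset=5
After 4 (tell()): offset=5
After 5 (seek(-6, END)): offset=18
After 6 (read(5)): returned 'YKINS', offset=23
After 7 (read(3)): returned 'B', offset=24
After 8 (seek(+4, CUR)): offset=24
After 9 (seek(4, SET)): offset=4
After 10 (seek(24, SET)): offset=24
After 11 (tell()): offset=24
After 12 (read(4)): returned '', offset=24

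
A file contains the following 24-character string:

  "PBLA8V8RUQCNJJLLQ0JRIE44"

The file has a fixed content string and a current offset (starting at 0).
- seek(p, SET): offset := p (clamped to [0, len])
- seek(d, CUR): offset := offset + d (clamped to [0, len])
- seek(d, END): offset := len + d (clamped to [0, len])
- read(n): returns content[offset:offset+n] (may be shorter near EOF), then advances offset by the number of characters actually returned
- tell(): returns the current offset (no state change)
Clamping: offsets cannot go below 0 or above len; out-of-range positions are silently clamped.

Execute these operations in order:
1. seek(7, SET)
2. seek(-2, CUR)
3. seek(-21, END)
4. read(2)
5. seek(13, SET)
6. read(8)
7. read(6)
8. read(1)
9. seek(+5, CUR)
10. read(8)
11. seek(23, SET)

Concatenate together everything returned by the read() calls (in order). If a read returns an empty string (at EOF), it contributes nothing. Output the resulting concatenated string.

After 1 (seek(7, SET)): offset=7
After 2 (seek(-2, CUR)): offset=5
After 3 (seek(-21, END)): offset=3
After 4 (read(2)): returned 'A8', offset=5
After 5 (seek(13, SET)): offset=13
After 6 (read(8)): returned 'JLLQ0JRI', offset=21
After 7 (read(6)): returned 'E44', offset=24
After 8 (read(1)): returned '', offset=24
After 9 (seek(+5, CUR)): offset=24
After 10 (read(8)): returned '', offset=24
After 11 (seek(23, SET)): offset=23

Answer: A8JLLQ0JRIE44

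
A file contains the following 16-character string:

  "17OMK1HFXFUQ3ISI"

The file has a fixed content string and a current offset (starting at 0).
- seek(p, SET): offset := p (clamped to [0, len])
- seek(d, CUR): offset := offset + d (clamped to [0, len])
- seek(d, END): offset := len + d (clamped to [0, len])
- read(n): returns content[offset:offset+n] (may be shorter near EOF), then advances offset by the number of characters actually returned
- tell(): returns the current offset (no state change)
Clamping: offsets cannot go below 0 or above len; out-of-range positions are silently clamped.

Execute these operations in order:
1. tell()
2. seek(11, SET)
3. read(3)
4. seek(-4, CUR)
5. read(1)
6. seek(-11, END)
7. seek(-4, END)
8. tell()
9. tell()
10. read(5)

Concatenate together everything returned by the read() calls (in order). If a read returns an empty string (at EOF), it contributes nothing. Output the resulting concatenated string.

After 1 (tell()): offset=0
After 2 (seek(11, SET)): offset=11
After 3 (read(3)): returned 'Q3I', offset=14
After 4 (seek(-4, CUR)): offset=10
After 5 (read(1)): returned 'U', offset=11
After 6 (seek(-11, END)): offset=5
After 7 (seek(-4, END)): offset=12
After 8 (tell()): offset=12
After 9 (tell()): offset=12
After 10 (read(5)): returned '3ISI', offset=16

Answer: Q3IU3ISI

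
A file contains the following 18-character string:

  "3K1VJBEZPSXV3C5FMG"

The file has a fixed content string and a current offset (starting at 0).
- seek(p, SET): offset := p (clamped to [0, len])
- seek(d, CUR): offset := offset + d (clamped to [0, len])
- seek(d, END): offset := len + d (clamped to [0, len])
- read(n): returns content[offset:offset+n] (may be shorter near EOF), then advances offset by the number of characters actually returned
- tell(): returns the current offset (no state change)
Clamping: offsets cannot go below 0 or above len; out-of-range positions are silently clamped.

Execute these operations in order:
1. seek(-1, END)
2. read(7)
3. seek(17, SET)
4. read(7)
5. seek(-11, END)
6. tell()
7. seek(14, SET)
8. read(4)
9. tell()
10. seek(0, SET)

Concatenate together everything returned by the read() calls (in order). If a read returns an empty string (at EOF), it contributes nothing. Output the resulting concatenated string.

Answer: GG5FMG

Derivation:
After 1 (seek(-1, END)): offset=17
After 2 (read(7)): returned 'G', offset=18
After 3 (seek(17, SET)): offset=17
After 4 (read(7)): returned 'G', offset=18
After 5 (seek(-11, END)): offset=7
After 6 (tell()): offset=7
After 7 (seek(14, SET)): offset=14
After 8 (read(4)): returned '5FMG', offset=18
After 9 (tell()): offset=18
After 10 (seek(0, SET)): offset=0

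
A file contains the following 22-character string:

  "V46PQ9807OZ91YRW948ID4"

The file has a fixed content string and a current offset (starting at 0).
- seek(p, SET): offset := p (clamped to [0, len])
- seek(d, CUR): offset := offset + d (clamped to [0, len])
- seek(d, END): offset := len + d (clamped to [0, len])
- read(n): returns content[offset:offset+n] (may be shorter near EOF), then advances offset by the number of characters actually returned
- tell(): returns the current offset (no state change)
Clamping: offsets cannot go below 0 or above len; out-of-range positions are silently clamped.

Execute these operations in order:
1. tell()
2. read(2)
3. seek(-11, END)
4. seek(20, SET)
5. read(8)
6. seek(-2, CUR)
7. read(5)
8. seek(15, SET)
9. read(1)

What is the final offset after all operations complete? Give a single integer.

Answer: 16

Derivation:
After 1 (tell()): offset=0
After 2 (read(2)): returned 'V4', offset=2
After 3 (seek(-11, END)): offset=11
After 4 (seek(20, SET)): offset=20
After 5 (read(8)): returned 'D4', offset=22
After 6 (seek(-2, CUR)): offset=20
After 7 (read(5)): returned 'D4', offset=22
After 8 (seek(15, SET)): offset=15
After 9 (read(1)): returned 'W', offset=16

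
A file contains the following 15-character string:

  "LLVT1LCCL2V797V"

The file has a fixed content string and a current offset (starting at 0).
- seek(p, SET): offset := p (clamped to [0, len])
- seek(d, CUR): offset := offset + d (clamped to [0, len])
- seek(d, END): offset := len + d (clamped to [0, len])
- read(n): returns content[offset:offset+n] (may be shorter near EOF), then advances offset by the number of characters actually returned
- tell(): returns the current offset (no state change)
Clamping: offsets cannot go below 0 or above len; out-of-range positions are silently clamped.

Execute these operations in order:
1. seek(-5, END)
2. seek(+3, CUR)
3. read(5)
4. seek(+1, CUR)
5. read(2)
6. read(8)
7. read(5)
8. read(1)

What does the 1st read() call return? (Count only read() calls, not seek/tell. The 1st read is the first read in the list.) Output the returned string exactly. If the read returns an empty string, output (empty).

Answer: 7V

Derivation:
After 1 (seek(-5, END)): offset=10
After 2 (seek(+3, CUR)): offset=13
After 3 (read(5)): returned '7V', offset=15
After 4 (seek(+1, CUR)): offset=15
After 5 (read(2)): returned '', offset=15
After 6 (read(8)): returned '', offset=15
After 7 (read(5)): returned '', offset=15
After 8 (read(1)): returned '', offset=15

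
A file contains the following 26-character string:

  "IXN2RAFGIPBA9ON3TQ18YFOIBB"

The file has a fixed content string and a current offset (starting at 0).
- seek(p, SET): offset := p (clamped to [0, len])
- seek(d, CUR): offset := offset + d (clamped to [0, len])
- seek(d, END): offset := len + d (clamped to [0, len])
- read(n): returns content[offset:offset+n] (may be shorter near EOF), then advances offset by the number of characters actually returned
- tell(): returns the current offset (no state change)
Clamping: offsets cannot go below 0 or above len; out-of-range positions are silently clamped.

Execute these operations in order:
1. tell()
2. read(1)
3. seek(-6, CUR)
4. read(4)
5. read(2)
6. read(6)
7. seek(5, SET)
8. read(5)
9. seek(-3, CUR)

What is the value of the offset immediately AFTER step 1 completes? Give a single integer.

Answer: 0

Derivation:
After 1 (tell()): offset=0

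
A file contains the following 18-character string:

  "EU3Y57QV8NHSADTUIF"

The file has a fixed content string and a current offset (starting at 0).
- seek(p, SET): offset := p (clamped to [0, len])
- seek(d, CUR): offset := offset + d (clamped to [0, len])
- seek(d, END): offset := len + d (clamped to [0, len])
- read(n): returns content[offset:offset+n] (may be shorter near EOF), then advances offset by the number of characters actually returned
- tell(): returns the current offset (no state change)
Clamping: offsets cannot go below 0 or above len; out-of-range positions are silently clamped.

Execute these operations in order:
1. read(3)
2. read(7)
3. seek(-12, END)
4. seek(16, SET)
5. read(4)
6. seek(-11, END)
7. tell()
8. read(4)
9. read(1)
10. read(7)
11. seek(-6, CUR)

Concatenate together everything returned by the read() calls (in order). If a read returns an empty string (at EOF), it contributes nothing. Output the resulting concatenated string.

After 1 (read(3)): returned 'EU3', offset=3
After 2 (read(7)): returned 'Y57QV8N', offset=10
After 3 (seek(-12, END)): offset=6
After 4 (seek(16, SET)): offset=16
After 5 (read(4)): returned 'IF', offset=18
After 6 (seek(-11, END)): offset=7
After 7 (tell()): offset=7
After 8 (read(4)): returned 'V8NH', offset=11
After 9 (read(1)): returned 'S', offset=12
After 10 (read(7)): returned 'ADTUIF', offset=18
After 11 (seek(-6, CUR)): offset=12

Answer: EU3Y57QV8NIFV8NHSADTUIF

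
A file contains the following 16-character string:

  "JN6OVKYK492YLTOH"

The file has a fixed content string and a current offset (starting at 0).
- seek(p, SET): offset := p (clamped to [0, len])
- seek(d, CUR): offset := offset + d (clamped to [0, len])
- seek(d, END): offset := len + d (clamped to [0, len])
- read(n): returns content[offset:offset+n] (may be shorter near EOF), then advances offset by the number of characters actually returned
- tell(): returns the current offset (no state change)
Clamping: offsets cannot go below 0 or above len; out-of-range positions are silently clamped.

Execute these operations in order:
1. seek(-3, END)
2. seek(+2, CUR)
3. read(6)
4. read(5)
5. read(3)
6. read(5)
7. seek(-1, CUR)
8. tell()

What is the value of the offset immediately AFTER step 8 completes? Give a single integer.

Answer: 15

Derivation:
After 1 (seek(-3, END)): offset=13
After 2 (seek(+2, CUR)): offset=15
After 3 (read(6)): returned 'H', offset=16
After 4 (read(5)): returned '', offset=16
After 5 (read(3)): returned '', offset=16
After 6 (read(5)): returned '', offset=16
After 7 (seek(-1, CUR)): offset=15
After 8 (tell()): offset=15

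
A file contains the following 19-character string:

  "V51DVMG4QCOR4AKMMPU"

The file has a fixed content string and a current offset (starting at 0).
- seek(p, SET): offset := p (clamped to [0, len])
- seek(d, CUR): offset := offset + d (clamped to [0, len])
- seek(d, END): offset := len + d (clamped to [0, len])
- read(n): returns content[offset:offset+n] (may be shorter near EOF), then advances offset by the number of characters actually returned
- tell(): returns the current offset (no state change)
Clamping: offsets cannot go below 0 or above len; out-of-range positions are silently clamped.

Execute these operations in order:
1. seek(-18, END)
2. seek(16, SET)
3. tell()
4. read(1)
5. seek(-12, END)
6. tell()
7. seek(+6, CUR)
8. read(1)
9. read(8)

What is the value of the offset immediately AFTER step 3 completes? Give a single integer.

Answer: 16

Derivation:
After 1 (seek(-18, END)): offset=1
After 2 (seek(16, SET)): offset=16
After 3 (tell()): offset=16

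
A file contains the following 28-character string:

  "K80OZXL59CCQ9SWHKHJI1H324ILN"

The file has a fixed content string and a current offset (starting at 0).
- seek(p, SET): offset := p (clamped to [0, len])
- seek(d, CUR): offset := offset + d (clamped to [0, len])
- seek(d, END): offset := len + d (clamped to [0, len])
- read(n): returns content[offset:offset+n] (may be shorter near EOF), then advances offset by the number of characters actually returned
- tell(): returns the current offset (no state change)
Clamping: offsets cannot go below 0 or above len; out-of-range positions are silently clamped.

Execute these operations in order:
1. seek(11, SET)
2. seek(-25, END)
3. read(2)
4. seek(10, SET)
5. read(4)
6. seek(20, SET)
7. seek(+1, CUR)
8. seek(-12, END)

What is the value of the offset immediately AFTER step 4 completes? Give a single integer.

Answer: 10

Derivation:
After 1 (seek(11, SET)): offset=11
After 2 (seek(-25, END)): offset=3
After 3 (read(2)): returned 'OZ', offset=5
After 4 (seek(10, SET)): offset=10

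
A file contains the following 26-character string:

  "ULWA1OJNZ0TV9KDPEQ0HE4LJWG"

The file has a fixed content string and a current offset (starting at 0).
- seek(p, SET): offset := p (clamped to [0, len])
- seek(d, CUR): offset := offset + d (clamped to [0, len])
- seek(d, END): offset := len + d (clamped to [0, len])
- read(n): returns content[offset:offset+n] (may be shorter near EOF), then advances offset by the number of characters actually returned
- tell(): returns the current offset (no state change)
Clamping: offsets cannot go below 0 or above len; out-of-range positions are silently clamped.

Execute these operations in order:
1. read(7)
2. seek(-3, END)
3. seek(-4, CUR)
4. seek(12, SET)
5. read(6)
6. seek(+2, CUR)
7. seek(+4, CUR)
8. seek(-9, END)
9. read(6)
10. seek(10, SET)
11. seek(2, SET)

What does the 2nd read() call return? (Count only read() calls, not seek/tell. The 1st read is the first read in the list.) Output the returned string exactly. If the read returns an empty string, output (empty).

Answer: 9KDPEQ

Derivation:
After 1 (read(7)): returned 'ULWA1OJ', offset=7
After 2 (seek(-3, END)): offset=23
After 3 (seek(-4, CUR)): offset=19
After 4 (seek(12, SET)): offset=12
After 5 (read(6)): returned '9KDPEQ', offset=18
After 6 (seek(+2, CUR)): offset=20
After 7 (seek(+4, CUR)): offset=24
After 8 (seek(-9, END)): offset=17
After 9 (read(6)): returned 'Q0HE4L', offset=23
After 10 (seek(10, SET)): offset=10
After 11 (seek(2, SET)): offset=2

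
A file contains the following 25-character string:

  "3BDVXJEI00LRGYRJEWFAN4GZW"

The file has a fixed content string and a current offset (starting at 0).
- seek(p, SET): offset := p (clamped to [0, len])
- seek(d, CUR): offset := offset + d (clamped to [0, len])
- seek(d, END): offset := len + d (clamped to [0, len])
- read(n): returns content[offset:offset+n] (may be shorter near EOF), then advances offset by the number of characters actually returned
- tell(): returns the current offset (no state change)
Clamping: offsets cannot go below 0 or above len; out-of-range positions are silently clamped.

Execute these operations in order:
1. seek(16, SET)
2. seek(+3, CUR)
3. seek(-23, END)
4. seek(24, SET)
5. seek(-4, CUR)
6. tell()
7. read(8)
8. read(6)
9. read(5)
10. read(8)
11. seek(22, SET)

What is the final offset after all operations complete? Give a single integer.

After 1 (seek(16, SET)): offset=16
After 2 (seek(+3, CUR)): offset=19
After 3 (seek(-23, END)): offset=2
After 4 (seek(24, SET)): offset=24
After 5 (seek(-4, CUR)): offset=20
After 6 (tell()): offset=20
After 7 (read(8)): returned 'N4GZW', offset=25
After 8 (read(6)): returned '', offset=25
After 9 (read(5)): returned '', offset=25
After 10 (read(8)): returned '', offset=25
After 11 (seek(22, SET)): offset=22

Answer: 22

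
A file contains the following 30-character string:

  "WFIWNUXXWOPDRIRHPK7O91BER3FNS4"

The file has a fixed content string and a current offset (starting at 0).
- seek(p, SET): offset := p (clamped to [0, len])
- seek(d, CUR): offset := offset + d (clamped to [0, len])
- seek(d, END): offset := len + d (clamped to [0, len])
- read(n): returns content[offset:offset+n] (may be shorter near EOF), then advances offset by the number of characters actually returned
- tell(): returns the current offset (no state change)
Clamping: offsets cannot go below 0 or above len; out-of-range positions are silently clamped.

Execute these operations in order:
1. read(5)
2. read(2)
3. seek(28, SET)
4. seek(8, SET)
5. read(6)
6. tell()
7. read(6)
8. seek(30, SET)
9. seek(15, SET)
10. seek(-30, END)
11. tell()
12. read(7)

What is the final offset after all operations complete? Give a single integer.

After 1 (read(5)): returned 'WFIWN', offset=5
After 2 (read(2)): returned 'UX', offset=7
After 3 (seek(28, SET)): offset=28
After 4 (seek(8, SET)): offset=8
After 5 (read(6)): returned 'WOPDRI', offset=14
After 6 (tell()): offset=14
After 7 (read(6)): returned 'RHPK7O', offset=20
After 8 (seek(30, SET)): offset=30
After 9 (seek(15, SET)): offset=15
After 10 (seek(-30, END)): offset=0
After 11 (tell()): offset=0
After 12 (read(7)): returned 'WFIWNUX', offset=7

Answer: 7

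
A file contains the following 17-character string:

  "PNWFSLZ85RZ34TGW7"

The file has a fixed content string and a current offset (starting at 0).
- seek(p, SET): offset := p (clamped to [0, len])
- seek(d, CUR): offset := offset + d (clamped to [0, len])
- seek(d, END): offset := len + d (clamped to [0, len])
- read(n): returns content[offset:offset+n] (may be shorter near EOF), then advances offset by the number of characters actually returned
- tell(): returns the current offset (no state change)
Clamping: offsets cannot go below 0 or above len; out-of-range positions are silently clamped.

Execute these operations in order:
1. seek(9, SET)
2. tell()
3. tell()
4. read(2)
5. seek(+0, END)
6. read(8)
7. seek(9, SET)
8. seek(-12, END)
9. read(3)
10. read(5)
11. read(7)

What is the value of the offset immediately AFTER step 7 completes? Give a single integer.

Answer: 9

Derivation:
After 1 (seek(9, SET)): offset=9
After 2 (tell()): offset=9
After 3 (tell()): offset=9
After 4 (read(2)): returned 'RZ', offset=11
After 5 (seek(+0, END)): offset=17
After 6 (read(8)): returned '', offset=17
After 7 (seek(9, SET)): offset=9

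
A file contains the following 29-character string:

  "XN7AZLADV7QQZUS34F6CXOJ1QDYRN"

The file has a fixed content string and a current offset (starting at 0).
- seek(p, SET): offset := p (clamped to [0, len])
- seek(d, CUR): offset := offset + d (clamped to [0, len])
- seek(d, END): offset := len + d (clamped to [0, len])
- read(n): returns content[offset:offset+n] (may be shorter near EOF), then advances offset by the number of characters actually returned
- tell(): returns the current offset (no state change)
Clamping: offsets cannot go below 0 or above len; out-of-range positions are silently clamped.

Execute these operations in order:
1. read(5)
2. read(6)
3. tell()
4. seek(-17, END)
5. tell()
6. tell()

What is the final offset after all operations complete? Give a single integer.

After 1 (read(5)): returned 'XN7AZ', offset=5
After 2 (read(6)): returned 'LADV7Q', offset=11
After 3 (tell()): offset=11
After 4 (seek(-17, END)): offset=12
After 5 (tell()): offset=12
After 6 (tell()): offset=12

Answer: 12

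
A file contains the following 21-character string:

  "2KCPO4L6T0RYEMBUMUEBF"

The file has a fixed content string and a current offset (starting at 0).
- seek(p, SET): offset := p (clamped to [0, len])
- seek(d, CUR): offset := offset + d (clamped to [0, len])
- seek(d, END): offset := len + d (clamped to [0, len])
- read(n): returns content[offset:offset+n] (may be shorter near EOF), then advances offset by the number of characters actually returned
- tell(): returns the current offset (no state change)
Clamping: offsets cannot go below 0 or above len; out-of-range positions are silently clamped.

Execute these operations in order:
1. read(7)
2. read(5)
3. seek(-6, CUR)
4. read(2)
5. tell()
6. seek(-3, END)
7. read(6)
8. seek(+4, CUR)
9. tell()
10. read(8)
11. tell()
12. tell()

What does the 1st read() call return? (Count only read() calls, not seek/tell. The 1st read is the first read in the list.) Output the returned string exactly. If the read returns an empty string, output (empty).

Answer: 2KCPO4L

Derivation:
After 1 (read(7)): returned '2KCPO4L', offset=7
After 2 (read(5)): returned '6T0RY', offset=12
After 3 (seek(-6, CUR)): offset=6
After 4 (read(2)): returned 'L6', offset=8
After 5 (tell()): offset=8
After 6 (seek(-3, END)): offset=18
After 7 (read(6)): returned 'EBF', offset=21
After 8 (seek(+4, CUR)): offset=21
After 9 (tell()): offset=21
After 10 (read(8)): returned '', offset=21
After 11 (tell()): offset=21
After 12 (tell()): offset=21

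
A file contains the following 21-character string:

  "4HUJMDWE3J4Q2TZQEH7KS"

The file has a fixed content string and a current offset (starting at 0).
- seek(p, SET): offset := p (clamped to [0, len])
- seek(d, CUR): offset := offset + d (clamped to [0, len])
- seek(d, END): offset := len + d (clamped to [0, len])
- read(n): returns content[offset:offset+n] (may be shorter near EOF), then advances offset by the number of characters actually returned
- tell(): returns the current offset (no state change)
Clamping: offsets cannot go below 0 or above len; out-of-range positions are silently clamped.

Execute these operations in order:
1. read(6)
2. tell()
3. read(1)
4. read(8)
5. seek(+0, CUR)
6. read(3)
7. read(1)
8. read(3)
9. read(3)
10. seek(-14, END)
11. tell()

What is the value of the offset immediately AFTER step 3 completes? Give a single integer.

Answer: 7

Derivation:
After 1 (read(6)): returned '4HUJMD', offset=6
After 2 (tell()): offset=6
After 3 (read(1)): returned 'W', offset=7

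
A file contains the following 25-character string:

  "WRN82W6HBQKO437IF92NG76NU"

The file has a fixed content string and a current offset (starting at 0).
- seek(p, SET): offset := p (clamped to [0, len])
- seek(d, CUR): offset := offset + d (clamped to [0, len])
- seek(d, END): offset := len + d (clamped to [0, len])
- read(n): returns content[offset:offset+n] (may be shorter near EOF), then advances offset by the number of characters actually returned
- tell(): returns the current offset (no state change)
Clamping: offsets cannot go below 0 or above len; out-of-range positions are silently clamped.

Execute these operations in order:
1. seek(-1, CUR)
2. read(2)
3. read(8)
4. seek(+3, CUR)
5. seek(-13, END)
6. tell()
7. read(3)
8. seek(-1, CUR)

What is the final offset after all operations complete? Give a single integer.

After 1 (seek(-1, CUR)): offset=0
After 2 (read(2)): returned 'WR', offset=2
After 3 (read(8)): returned 'N82W6HBQ', offset=10
After 4 (seek(+3, CUR)): offset=13
After 5 (seek(-13, END)): offset=12
After 6 (tell()): offset=12
After 7 (read(3)): returned '437', offset=15
After 8 (seek(-1, CUR)): offset=14

Answer: 14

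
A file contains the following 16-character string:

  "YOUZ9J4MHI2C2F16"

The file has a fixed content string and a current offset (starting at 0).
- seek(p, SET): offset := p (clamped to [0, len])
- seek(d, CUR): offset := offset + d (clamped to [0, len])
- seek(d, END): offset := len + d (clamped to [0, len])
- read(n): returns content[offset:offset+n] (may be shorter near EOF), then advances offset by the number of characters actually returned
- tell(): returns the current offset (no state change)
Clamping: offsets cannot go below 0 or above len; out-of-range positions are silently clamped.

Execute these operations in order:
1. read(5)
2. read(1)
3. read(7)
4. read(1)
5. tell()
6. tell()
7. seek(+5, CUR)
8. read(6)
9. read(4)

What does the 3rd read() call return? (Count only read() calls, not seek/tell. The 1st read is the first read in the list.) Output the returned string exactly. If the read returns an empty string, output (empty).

After 1 (read(5)): returned 'YOUZ9', offset=5
After 2 (read(1)): returned 'J', offset=6
After 3 (read(7)): returned '4MHI2C2', offset=13
After 4 (read(1)): returned 'F', offset=14
After 5 (tell()): offset=14
After 6 (tell()): offset=14
After 7 (seek(+5, CUR)): offset=16
After 8 (read(6)): returned '', offset=16
After 9 (read(4)): returned '', offset=16

Answer: 4MHI2C2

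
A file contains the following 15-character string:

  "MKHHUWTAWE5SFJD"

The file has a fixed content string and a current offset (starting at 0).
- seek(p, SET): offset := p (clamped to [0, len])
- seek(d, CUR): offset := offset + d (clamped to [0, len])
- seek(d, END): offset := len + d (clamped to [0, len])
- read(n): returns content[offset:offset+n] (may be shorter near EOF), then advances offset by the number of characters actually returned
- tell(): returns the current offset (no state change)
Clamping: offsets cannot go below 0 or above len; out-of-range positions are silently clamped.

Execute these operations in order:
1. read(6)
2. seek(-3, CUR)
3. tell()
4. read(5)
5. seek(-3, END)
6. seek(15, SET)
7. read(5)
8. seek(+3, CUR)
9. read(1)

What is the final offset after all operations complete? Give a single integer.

After 1 (read(6)): returned 'MKHHUW', offset=6
After 2 (seek(-3, CUR)): offset=3
After 3 (tell()): offset=3
After 4 (read(5)): returned 'HUWTA', offset=8
After 5 (seek(-3, END)): offset=12
After 6 (seek(15, SET)): offset=15
After 7 (read(5)): returned '', offset=15
After 8 (seek(+3, CUR)): offset=15
After 9 (read(1)): returned '', offset=15

Answer: 15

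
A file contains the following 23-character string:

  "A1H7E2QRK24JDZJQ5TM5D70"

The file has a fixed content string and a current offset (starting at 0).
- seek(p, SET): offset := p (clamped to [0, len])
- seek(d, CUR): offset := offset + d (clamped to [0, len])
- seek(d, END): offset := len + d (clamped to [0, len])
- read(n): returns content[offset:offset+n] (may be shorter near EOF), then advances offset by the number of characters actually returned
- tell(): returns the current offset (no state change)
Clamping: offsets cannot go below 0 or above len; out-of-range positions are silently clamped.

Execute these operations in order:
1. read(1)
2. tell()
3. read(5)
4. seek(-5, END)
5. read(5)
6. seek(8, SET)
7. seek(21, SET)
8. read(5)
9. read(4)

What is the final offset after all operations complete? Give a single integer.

After 1 (read(1)): returned 'A', offset=1
After 2 (tell()): offset=1
After 3 (read(5)): returned '1H7E2', offset=6
After 4 (seek(-5, END)): offset=18
After 5 (read(5)): returned 'M5D70', offset=23
After 6 (seek(8, SET)): offset=8
After 7 (seek(21, SET)): offset=21
After 8 (read(5)): returned '70', offset=23
After 9 (read(4)): returned '', offset=23

Answer: 23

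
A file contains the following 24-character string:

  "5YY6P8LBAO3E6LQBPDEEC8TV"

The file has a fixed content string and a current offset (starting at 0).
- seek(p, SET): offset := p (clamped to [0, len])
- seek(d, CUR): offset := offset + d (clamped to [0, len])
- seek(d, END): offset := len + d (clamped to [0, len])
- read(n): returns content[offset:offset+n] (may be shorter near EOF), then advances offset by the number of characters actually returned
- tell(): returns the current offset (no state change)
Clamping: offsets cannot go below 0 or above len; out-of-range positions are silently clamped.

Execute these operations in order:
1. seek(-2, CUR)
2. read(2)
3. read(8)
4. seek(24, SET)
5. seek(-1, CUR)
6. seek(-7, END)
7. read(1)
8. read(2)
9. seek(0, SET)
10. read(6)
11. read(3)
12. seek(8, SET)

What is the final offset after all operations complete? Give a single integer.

Answer: 8

Derivation:
After 1 (seek(-2, CUR)): offset=0
After 2 (read(2)): returned '5Y', offset=2
After 3 (read(8)): returned 'Y6P8LBAO', offset=10
After 4 (seek(24, SET)): offset=24
After 5 (seek(-1, CUR)): offset=23
After 6 (seek(-7, END)): offset=17
After 7 (read(1)): returned 'D', offset=18
After 8 (read(2)): returned 'EE', offset=20
After 9 (seek(0, SET)): offset=0
After 10 (read(6)): returned '5YY6P8', offset=6
After 11 (read(3)): returned 'LBA', offset=9
After 12 (seek(8, SET)): offset=8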